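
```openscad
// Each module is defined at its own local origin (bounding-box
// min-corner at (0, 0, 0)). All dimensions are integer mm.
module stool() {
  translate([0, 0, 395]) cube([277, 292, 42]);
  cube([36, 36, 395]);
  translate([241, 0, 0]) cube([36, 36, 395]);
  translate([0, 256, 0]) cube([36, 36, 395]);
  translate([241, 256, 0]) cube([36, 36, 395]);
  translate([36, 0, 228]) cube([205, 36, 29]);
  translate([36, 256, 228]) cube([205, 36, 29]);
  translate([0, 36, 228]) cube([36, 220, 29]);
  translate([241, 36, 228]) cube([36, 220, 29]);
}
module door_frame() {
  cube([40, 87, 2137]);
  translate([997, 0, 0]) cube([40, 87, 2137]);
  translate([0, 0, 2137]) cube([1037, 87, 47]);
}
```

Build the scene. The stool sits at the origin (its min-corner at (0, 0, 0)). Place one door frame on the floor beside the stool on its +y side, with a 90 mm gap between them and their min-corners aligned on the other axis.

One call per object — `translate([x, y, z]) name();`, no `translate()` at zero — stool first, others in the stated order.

stool();
translate([0, 382, 0]) door_frame();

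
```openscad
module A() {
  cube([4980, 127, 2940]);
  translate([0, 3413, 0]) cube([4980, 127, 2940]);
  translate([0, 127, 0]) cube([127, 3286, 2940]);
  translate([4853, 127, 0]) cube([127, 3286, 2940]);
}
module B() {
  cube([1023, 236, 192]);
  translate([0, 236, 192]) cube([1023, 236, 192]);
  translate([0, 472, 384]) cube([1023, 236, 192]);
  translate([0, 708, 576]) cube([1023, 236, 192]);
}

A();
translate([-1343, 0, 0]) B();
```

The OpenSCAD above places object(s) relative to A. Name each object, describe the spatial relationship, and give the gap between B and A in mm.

The staircase's nearest face is 320 mm from the house frame's −x face.

A is a house frame. B is a staircase. The staircase is on the floor beside the house frame on its −x side. The gap between the staircase and the house frame is 320 mm.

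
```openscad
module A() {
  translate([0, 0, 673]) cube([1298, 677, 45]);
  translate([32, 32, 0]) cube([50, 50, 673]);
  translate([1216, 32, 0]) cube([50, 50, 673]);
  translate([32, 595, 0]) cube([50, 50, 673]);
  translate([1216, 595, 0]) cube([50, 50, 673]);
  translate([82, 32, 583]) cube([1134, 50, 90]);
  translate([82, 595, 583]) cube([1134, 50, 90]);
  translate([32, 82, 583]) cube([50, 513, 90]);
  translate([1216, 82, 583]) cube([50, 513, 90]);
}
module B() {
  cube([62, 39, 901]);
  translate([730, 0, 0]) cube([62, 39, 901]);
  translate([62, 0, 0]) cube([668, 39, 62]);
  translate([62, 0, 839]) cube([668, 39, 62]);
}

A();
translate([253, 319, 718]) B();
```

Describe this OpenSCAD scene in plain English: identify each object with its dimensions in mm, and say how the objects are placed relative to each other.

A is a rectangular dining table. The top is 1298×677×45 mm with its upper surface at z = 718 mm. It stands on four 50×50 mm square legs, each inset 32 mm from the nearest pair of top edges, running from the floor to the underside of the top. Four apron rails, 50 mm thick and 90 mm tall, run between adjacent legs with their top edges flush with the underside of the top and their outer faces flush with the legs' outer faces.

B is a rectangular picture frame lying in the x–z plane (depth along y). The opening is 668 mm wide (x) by 777 mm tall (z), surrounded by a border 62 mm wide on all four sides. The frame is 39 mm deep and is made of two full-height vertical stiles with two horizontal rails fitted between them.

The picture frame is on top of the table, centred.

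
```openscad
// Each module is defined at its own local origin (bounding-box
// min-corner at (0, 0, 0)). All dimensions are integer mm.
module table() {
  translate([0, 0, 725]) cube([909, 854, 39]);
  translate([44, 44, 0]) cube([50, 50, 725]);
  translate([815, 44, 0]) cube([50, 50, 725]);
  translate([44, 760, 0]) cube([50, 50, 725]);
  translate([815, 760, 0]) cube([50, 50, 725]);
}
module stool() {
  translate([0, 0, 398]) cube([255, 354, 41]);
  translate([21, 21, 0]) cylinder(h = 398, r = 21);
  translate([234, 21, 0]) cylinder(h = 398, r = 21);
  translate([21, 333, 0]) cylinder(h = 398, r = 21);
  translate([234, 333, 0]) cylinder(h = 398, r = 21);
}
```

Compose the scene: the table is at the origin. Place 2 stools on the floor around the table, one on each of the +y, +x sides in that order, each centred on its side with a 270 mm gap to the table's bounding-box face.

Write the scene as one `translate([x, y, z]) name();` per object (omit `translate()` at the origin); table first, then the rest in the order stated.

table();
translate([327, 1124, 0]) stool();
translate([1179, 250, 0]) stool();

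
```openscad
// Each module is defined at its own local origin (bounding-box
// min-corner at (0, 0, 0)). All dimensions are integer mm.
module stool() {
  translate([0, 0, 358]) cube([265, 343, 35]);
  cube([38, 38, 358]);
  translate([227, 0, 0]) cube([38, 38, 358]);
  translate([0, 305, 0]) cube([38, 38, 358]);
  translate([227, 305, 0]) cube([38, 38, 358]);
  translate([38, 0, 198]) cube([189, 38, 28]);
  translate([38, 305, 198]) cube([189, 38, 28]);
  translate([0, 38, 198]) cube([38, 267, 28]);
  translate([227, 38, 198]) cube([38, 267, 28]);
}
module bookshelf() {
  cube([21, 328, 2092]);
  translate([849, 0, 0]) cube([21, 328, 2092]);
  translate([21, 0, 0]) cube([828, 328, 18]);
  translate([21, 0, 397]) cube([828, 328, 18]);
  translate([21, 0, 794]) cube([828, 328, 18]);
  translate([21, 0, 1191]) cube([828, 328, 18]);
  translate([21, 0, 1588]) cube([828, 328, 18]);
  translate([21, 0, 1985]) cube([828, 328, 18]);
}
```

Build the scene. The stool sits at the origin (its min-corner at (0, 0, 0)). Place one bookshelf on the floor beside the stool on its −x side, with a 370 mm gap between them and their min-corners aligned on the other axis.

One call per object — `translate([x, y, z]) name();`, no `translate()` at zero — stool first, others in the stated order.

stool();
translate([-1240, 0, 0]) bookshelf();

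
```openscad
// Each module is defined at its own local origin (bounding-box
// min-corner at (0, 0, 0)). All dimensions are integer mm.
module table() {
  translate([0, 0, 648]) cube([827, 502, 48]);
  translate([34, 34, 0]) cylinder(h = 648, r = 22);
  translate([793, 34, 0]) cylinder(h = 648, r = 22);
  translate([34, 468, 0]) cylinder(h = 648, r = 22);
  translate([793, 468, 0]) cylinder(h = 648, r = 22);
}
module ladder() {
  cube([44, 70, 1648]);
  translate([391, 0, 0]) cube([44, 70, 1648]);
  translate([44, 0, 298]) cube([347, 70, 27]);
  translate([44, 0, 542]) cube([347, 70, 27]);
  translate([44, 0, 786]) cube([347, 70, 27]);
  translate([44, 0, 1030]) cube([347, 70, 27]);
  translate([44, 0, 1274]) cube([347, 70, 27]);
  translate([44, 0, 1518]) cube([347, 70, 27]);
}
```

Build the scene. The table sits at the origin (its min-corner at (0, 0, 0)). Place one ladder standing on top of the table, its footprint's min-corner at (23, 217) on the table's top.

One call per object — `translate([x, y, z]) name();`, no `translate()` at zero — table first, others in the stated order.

table();
translate([23, 217, 696]) ladder();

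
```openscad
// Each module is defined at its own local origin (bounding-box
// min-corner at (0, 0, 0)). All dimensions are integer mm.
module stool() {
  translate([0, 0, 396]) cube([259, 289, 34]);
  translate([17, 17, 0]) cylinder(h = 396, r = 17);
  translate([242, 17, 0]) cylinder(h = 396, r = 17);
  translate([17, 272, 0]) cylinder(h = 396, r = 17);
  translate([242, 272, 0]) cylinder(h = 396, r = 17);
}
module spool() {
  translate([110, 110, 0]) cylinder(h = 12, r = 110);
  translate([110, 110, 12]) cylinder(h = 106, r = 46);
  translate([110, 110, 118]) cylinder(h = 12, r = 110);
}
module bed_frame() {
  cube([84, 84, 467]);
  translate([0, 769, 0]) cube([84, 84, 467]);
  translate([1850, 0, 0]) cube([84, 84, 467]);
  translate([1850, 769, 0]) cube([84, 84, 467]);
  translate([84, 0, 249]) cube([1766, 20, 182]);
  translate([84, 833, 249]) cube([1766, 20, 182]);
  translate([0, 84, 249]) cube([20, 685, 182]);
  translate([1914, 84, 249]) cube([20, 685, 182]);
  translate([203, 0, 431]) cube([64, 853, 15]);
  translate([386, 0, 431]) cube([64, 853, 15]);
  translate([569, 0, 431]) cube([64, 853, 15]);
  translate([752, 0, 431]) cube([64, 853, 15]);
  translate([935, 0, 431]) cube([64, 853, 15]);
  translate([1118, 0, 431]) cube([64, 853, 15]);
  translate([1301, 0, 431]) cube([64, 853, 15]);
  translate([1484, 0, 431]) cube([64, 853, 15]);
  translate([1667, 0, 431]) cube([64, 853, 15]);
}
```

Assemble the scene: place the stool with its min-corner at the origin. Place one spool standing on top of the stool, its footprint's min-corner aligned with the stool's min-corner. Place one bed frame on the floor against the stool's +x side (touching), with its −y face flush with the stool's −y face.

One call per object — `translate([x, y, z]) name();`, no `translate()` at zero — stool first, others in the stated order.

stool();
translate([0, 0, 430]) spool();
translate([259, 0, 0]) bed_frame();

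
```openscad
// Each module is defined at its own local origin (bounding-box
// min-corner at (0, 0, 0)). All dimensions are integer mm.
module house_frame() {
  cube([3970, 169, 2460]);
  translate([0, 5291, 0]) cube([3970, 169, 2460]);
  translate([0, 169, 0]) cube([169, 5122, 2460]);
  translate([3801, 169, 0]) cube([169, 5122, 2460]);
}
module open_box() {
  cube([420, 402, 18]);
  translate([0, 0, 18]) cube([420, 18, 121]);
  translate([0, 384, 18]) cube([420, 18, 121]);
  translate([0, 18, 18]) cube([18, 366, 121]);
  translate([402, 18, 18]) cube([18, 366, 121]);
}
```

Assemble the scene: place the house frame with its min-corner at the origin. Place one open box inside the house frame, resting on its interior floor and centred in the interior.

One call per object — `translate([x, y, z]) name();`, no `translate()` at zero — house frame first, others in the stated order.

house_frame();
translate([1775, 2529, 0]) open_box();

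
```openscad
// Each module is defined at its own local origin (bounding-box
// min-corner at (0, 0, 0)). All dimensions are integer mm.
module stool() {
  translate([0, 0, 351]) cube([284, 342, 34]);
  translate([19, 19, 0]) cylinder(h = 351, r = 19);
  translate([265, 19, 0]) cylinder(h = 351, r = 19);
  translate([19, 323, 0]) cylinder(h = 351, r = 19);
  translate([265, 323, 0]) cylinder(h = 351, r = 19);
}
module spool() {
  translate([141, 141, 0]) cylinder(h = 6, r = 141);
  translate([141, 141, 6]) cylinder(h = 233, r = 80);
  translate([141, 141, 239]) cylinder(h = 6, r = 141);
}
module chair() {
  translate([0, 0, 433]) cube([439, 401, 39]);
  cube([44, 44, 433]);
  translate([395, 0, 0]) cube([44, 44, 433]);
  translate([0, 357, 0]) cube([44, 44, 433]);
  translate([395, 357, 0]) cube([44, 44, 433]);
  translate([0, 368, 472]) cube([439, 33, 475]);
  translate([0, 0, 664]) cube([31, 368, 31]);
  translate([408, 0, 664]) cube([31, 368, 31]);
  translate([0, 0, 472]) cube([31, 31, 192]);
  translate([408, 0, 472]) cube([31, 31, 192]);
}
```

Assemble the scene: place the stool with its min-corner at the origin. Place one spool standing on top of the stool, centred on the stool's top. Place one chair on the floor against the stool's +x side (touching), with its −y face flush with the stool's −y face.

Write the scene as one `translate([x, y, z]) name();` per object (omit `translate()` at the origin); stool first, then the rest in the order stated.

stool();
translate([1, 30, 385]) spool();
translate([284, 0, 0]) chair();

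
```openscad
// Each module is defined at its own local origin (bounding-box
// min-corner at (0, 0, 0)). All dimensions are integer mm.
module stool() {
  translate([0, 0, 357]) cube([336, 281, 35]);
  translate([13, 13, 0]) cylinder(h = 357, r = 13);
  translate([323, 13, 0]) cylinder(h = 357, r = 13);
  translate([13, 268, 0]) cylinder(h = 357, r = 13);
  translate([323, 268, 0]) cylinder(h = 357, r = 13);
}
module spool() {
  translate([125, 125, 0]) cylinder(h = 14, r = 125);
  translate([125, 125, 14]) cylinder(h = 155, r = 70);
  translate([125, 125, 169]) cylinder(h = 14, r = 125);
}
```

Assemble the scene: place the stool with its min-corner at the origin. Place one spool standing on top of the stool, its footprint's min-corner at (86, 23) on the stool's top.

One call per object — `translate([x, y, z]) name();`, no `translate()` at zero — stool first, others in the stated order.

stool();
translate([86, 23, 392]) spool();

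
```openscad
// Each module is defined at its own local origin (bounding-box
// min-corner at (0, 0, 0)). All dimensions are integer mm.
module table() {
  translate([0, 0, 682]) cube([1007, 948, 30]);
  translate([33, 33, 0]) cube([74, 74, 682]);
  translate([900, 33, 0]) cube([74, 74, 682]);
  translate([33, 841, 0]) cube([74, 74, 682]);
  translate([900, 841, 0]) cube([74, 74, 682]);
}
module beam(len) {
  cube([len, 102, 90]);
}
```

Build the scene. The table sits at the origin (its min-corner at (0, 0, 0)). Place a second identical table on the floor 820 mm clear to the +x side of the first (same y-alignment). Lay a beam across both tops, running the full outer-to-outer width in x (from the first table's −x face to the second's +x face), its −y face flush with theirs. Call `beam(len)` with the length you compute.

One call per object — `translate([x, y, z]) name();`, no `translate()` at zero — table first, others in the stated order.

table();
translate([1827, 0, 0]) table();
translate([0, 0, 712]) beam(2834);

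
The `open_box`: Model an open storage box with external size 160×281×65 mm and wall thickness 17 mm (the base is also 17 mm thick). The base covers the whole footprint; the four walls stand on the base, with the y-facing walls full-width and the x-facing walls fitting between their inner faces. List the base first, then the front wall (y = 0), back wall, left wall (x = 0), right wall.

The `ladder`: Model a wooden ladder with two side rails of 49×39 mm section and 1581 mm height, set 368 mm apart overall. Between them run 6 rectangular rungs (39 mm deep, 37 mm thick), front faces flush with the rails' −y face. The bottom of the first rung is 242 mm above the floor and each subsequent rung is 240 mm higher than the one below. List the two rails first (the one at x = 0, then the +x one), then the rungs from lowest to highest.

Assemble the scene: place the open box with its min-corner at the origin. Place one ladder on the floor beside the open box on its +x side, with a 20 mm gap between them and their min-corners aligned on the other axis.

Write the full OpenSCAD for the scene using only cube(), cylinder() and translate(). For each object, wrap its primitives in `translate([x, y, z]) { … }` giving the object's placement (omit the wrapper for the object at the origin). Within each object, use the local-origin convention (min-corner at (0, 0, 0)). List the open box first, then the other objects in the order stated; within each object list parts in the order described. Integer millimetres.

cube([160, 281, 17]);
translate([0, 0, 17]) cube([160, 17, 48]);
translate([0, 264, 17]) cube([160, 17, 48]);
translate([0, 17, 17]) cube([17, 247, 48]);
translate([143, 17, 17]) cube([17, 247, 48]);
translate([180, 0, 0]) {
  cube([49, 39, 1581]);
  translate([319, 0, 0]) cube([49, 39, 1581]);
  translate([49, 0, 242]) cube([270, 39, 37]);
  translate([49, 0, 482]) cube([270, 39, 37]);
  translate([49, 0, 722]) cube([270, 39, 37]);
  translate([49, 0, 962]) cube([270, 39, 37]);
  translate([49, 0, 1202]) cube([270, 39, 37]);
  translate([49, 0, 1442]) cube([270, 39, 37]);
}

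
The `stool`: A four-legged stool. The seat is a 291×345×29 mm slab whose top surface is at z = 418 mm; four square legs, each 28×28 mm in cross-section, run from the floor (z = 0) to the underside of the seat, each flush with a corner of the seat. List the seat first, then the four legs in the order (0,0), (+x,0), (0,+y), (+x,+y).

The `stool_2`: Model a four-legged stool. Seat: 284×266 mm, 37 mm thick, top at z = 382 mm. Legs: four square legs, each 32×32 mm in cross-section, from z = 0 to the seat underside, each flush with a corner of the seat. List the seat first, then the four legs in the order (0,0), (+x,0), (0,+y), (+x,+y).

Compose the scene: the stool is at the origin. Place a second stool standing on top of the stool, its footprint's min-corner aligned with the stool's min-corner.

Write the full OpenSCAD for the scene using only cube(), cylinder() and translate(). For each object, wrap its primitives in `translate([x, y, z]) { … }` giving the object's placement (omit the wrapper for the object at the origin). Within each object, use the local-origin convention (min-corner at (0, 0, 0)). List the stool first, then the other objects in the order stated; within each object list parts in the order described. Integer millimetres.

translate([0, 0, 389]) cube([291, 345, 29]);
cube([28, 28, 389]);
translate([263, 0, 0]) cube([28, 28, 389]);
translate([0, 317, 0]) cube([28, 28, 389]);
translate([263, 317, 0]) cube([28, 28, 389]);
translate([0, 0, 418]) {
  translate([0, 0, 345]) cube([284, 266, 37]);
  cube([32, 32, 345]);
  translate([252, 0, 0]) cube([32, 32, 345]);
  translate([0, 234, 0]) cube([32, 32, 345]);
  translate([252, 234, 0]) cube([32, 32, 345]);
}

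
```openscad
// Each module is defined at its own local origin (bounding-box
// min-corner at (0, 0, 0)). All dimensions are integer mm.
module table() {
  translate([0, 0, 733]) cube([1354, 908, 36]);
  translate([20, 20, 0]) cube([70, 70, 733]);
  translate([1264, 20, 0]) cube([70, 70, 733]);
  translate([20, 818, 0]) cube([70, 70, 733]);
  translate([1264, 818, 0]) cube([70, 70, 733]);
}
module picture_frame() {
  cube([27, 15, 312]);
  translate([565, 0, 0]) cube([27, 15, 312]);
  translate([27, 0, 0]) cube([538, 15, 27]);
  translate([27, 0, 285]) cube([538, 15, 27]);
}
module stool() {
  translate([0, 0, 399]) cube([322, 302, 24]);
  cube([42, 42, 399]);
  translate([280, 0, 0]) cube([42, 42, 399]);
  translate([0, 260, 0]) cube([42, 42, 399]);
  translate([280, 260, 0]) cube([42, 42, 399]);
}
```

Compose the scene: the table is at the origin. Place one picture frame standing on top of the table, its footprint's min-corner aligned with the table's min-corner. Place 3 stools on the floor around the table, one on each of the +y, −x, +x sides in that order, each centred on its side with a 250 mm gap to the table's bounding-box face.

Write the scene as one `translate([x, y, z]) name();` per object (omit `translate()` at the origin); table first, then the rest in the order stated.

table();
translate([0, 0, 769]) picture_frame();
translate([516, 1158, 0]) stool();
translate([-572, 303, 0]) stool();
translate([1604, 303, 0]) stool();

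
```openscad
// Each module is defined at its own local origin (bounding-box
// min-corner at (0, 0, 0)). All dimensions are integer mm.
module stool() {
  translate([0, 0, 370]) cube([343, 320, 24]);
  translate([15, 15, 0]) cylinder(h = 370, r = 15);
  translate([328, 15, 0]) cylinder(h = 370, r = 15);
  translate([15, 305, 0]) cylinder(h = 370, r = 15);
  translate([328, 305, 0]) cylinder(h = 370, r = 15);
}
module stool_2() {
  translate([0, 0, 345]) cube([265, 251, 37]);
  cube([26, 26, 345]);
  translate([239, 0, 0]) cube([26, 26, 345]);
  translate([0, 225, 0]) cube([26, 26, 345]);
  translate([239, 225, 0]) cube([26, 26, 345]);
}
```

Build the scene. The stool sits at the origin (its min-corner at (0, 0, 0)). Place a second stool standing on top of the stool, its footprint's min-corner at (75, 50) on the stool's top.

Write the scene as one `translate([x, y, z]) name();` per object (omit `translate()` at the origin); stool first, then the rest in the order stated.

stool();
translate([75, 50, 394]) stool_2();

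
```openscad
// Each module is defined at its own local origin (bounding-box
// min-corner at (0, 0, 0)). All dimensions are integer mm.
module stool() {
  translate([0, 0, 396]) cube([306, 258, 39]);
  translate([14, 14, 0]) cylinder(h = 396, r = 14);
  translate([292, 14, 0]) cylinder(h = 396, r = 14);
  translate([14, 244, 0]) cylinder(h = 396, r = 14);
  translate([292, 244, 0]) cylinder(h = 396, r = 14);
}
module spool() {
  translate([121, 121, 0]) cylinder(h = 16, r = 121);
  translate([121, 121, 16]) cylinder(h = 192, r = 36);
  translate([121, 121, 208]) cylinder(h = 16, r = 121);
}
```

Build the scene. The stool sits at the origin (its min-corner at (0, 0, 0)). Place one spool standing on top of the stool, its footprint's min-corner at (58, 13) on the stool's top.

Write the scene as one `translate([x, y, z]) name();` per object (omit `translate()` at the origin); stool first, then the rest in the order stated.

stool();
translate([58, 13, 435]) spool();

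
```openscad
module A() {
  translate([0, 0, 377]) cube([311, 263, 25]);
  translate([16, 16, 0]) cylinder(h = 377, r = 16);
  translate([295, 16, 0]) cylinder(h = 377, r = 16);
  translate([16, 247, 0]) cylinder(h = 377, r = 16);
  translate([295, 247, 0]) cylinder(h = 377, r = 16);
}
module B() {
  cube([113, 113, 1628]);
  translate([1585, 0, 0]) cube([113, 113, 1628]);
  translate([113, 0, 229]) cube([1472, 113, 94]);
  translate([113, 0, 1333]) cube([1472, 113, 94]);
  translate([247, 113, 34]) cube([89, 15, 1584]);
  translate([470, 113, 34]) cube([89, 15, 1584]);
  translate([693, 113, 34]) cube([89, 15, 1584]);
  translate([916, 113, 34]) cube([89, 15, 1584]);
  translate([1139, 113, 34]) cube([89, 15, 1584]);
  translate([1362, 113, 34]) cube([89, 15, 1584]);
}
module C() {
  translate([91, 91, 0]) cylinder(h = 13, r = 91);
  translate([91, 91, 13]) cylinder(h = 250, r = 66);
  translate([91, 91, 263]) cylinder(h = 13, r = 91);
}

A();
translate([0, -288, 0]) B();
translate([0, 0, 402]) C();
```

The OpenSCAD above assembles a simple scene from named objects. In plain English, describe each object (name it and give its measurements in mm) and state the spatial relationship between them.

A is a four-legged stool. The seat is 311×263 mm, 25 mm thick, top at z = 402 mm. It stands on four round legs, each 32 mm in diameter, from z = 0 to the seat underside, each leg's axis is inset half a diameter from the nearest pair of seat edges (so the leg's bounding box is flush with the corner).

B is a fence section. Two 113×113 mm posts, 1628 mm tall, stand on the floor with a clear span of 1472 mm between their inner faces. Two horizontal rails of 113×94 mm section span the gap between the posts with their undersides at z = 229 mm and z = 1333 mm, flush with the posts' −y face. 6 pickets, each 89 mm wide, 15 mm thick and 1584 mm tall, are fixed to the +y face of the rails with their bottoms at z = 34 mm, evenly spaced across the span with equal gaps (rounded down to the nearest mm) at the −x end and between each pair — any rounding remainder accumulates at the +x end.

C is a spool: two coaxial disc flanges of radius 91 mm and thickness 13 mm, joined by a core cylinder of radius 66 mm and height 250 mm. The lower flange rests on z = 0 and the three cylinders share a vertical axis.

The fence section is on the floor beside the stool on its −y side. The spool is on top of the stool.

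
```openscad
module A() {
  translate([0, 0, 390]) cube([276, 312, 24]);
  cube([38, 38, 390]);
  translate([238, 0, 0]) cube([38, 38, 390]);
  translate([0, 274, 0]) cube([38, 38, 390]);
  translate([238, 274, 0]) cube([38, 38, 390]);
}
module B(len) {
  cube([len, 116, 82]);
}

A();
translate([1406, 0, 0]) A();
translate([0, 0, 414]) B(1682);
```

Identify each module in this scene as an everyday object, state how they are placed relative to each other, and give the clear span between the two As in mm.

Second stool starts at x = 1406; first ends at x = 276; clear span = 1406 − 276 = 1130 mm.

A is a stool. B is a beam. A beam spans the tops of two stools. The clear span between the two stools is 1130 mm.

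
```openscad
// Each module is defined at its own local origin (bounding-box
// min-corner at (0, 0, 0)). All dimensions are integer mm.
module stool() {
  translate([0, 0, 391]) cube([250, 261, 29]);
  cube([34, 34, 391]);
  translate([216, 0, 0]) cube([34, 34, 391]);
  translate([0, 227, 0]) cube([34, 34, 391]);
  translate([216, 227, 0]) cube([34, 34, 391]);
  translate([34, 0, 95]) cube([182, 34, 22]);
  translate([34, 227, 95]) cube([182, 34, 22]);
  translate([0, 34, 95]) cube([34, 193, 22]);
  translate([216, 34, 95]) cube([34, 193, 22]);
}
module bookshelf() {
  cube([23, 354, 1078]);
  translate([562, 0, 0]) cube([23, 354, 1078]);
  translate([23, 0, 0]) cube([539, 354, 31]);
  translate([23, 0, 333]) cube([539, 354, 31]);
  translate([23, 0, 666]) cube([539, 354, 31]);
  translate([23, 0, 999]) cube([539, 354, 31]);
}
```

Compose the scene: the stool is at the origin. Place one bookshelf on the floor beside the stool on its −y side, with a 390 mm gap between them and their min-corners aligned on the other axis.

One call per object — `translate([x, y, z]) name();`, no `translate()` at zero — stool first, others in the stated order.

stool();
translate([0, -744, 0]) bookshelf();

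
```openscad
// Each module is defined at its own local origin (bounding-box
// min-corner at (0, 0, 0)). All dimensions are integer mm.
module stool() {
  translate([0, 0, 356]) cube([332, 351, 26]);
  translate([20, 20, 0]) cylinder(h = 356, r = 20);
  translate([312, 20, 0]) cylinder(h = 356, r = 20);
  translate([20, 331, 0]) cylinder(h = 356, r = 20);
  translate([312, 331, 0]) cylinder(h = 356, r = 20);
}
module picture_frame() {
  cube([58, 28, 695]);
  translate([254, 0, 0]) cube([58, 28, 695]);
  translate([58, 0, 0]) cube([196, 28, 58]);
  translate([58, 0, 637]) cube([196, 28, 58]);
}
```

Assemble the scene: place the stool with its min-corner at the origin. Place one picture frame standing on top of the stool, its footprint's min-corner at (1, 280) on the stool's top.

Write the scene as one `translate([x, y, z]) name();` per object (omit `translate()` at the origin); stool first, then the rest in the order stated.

stool();
translate([1, 280, 382]) picture_frame();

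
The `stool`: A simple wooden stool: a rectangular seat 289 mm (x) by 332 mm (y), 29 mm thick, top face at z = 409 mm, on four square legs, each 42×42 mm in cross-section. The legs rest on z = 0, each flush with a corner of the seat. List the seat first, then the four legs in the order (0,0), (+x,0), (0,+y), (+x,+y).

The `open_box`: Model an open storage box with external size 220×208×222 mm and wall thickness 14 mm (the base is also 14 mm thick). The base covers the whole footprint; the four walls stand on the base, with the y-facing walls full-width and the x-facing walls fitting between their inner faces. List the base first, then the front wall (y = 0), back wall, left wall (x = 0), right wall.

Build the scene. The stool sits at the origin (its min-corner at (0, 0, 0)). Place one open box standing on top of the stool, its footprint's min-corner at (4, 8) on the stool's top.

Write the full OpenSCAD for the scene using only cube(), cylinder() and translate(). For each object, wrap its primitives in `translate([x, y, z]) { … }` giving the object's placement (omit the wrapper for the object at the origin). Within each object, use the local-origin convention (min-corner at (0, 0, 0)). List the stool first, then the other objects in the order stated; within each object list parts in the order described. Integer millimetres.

translate([0, 0, 380]) cube([289, 332, 29]);
cube([42, 42, 380]);
translate([247, 0, 0]) cube([42, 42, 380]);
translate([0, 290, 0]) cube([42, 42, 380]);
translate([247, 290, 0]) cube([42, 42, 380]);
translate([4, 8, 409]) {
  cube([220, 208, 14]);
  translate([0, 0, 14]) cube([220, 14, 208]);
  translate([0, 194, 14]) cube([220, 14, 208]);
  translate([0, 14, 14]) cube([14, 180, 208]);
  translate([206, 14, 14]) cube([14, 180, 208]);
}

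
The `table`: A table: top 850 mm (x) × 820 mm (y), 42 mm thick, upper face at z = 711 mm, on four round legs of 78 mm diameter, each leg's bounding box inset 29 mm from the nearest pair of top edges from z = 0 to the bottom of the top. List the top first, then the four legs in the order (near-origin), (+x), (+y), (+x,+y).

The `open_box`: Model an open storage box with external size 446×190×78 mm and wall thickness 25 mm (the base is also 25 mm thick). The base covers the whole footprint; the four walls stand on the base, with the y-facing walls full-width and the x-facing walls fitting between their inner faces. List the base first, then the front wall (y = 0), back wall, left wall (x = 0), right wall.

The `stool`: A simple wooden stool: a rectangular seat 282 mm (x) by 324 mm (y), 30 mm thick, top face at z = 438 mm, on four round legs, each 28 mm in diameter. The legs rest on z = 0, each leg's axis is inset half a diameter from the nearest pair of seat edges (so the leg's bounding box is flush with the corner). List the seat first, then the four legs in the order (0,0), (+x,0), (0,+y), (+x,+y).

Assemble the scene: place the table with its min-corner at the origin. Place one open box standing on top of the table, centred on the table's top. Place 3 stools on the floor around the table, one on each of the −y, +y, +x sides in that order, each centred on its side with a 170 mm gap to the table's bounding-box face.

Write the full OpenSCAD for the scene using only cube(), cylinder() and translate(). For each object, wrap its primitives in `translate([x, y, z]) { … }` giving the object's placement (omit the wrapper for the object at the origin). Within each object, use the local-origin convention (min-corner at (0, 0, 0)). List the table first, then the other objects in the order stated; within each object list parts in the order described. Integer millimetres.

translate([0, 0, 669]) cube([850, 820, 42]);
translate([68, 68, 0]) cylinder(h = 669, r = 39);
translate([782, 68, 0]) cylinder(h = 669, r = 39);
translate([68, 752, 0]) cylinder(h = 669, r = 39);
translate([782, 752, 0]) cylinder(h = 669, r = 39);
translate([202, 315, 711]) {
  cube([446, 190, 25]);
  translate([0, 0, 25]) cube([446, 25, 53]);
  translate([0, 165, 25]) cube([446, 25, 53]);
  translate([0, 25, 25]) cube([25, 140, 53]);
  translate([421, 25, 25]) cube([25, 140, 53]);
}
translate([284, -494, 0]) {
  translate([0, 0, 408]) cube([282, 324, 30]);
  translate([14, 14, 0]) cylinder(h = 408, r = 14);
  translate([268, 14, 0]) cylinder(h = 408, r = 14);
  translate([14, 310, 0]) cylinder(h = 408, r = 14);
  translate([268, 310, 0]) cylinder(h = 408, r = 14);
}
translate([284, 990, 0]) {
  translate([0, 0, 408]) cube([282, 324, 30]);
  translate([14, 14, 0]) cylinder(h = 408, r = 14);
  translate([268, 14, 0]) cylinder(h = 408, r = 14);
  translate([14, 310, 0]) cylinder(h = 408, r = 14);
  translate([268, 310, 0]) cylinder(h = 408, r = 14);
}
translate([1020, 248, 0]) {
  translate([0, 0, 408]) cube([282, 324, 30]);
  translate([14, 14, 0]) cylinder(h = 408, r = 14);
  translate([268, 14, 0]) cylinder(h = 408, r = 14);
  translate([14, 310, 0]) cylinder(h = 408, r = 14);
  translate([268, 310, 0]) cylinder(h = 408, r = 14);
}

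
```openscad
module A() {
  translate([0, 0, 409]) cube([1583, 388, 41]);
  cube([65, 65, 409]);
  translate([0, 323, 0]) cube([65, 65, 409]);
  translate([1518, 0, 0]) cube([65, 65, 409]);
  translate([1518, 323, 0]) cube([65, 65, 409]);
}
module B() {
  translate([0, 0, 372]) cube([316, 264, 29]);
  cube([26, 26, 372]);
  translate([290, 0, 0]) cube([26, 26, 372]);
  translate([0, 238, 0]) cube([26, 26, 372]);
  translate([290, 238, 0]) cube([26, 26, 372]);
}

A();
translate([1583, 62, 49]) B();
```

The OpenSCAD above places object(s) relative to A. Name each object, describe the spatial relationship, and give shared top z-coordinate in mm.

A is a bench. B is a stool. The stool is beside the bench with their tops flush at z = 450. The shared top z-coordinate is 450 mm.

Both tops at z = 450 mm.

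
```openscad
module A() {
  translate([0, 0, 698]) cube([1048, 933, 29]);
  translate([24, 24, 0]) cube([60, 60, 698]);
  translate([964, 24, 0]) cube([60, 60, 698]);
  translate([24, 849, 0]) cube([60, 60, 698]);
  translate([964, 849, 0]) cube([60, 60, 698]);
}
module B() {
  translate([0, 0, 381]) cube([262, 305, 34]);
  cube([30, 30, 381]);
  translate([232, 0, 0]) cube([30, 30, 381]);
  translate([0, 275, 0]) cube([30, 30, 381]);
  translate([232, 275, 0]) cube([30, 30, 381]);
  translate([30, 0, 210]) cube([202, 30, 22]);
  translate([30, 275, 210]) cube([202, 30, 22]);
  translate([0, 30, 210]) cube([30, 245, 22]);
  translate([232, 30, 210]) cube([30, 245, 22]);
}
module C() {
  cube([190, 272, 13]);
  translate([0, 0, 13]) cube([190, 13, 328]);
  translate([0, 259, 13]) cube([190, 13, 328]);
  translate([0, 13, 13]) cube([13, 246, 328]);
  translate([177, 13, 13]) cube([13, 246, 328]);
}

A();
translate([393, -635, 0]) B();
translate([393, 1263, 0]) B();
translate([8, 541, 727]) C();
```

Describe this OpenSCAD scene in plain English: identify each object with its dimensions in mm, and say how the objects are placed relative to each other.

A is a table: top 1048 mm (x) × 933 mm (y), 29 mm thick, upper face at z = 727 mm, on four 60×60 mm square legs, each inset 24 mm from the nearest pair of top edges, running from z = 0 to the bottom of the top.

B is a four-legged stool. The seat is 262×305 mm, 34 mm thick, top at z = 415 mm. It stands on four square legs, each 30×30 mm in cross-section, from z = 0 to the seat underside, each flush with a corner of the seat. Four stretchers, 30 mm wide and 22 mm tall, connect adjacent legs with their undersides at z = 210 mm, each running between the inner faces of the legs it joins and aligned with the legs' outer faces on the other axis.

C is an open-topped rectangular box: outside dimensions 190×272×341 mm, with a uniform wall and base thickness of 13 mm. The base is a full 190×272 slab on the floor; four walls sit on top of the base. The front and back walls (the −y and +y sides) span the full width; the two side walls fit between them.

Two stools sit around the table at the −y, +y sides. The open box is on top of the table.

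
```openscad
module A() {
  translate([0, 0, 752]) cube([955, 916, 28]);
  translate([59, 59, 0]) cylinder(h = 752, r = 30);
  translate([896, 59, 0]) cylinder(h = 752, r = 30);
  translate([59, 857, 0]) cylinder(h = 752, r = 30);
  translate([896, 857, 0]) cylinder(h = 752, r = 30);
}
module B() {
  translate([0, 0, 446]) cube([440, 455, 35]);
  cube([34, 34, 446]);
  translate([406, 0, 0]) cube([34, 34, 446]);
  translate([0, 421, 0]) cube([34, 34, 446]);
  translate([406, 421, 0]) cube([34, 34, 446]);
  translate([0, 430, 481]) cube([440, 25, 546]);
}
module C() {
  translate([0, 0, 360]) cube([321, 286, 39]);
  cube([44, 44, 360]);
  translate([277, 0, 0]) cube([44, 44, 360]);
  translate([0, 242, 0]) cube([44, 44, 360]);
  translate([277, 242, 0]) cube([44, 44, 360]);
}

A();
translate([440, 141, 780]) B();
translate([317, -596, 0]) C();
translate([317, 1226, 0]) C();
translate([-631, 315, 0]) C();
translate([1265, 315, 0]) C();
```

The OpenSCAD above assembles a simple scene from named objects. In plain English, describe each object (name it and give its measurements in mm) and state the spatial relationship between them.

A is a table: top 955 mm (x) × 916 mm (y), 28 mm thick, upper face at z = 780 mm, on four round legs of 60 mm diameter, each leg's bounding box inset 29 mm from the nearest pair of top edges, running from z = 0 to the bottom of the top.

B is a chair: 440×455 mm seat, 35 mm thick, top at z = 481 mm, on four 34 mm square corner legs flush with the seat edges. A 25 mm thick backrest slab spans the full seat width, extending 546 mm above the seat top, its back face flush with the seat's +y edge.

C is a simple wooden stool: a rectangular seat 321 mm (x) by 286 mm (y), 39 mm thick, top face at z = 399 mm, on four square legs, each 44×44 mm in cross-section. The legs rest on z = 0, each flush with a corner of the seat.

The chair is on top of the table. Four stools sit around the table at the −y, +y, −x, +x sides.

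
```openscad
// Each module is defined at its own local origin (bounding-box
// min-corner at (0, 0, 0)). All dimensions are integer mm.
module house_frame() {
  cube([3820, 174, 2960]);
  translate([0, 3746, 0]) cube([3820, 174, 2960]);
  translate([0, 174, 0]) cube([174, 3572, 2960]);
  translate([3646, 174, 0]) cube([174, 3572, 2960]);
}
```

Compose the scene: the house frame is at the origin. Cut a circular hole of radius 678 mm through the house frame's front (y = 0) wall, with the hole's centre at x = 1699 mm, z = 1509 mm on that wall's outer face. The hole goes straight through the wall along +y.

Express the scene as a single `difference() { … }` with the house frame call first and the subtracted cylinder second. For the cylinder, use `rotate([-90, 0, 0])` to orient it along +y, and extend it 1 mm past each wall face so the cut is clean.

difference() {
  house_frame();
  translate([1699, -1, 1509]) rotate([-90, 0, 0]) cylinder(h = 176, r = 678);
}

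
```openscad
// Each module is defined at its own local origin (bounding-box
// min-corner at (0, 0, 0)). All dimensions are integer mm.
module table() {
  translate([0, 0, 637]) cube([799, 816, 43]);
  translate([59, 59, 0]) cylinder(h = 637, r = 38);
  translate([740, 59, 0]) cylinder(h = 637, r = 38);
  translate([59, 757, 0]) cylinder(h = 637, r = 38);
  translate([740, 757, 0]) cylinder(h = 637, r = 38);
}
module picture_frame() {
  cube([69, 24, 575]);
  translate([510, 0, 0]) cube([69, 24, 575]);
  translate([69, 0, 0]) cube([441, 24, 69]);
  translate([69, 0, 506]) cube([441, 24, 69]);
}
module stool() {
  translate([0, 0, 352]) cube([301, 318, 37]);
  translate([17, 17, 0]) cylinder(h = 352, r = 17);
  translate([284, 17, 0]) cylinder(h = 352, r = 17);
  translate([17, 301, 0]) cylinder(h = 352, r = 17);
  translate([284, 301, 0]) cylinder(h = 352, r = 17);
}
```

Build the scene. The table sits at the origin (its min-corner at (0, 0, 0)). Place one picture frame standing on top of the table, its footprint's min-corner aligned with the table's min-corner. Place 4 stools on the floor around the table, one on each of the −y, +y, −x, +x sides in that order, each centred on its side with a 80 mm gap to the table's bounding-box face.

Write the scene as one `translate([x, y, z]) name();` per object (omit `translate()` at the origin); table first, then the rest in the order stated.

table();
translate([0, 0, 680]) picture_frame();
translate([249, -398, 0]) stool();
translate([249, 896, 0]) stool();
translate([-381, 249, 0]) stool();
translate([879, 249, 0]) stool();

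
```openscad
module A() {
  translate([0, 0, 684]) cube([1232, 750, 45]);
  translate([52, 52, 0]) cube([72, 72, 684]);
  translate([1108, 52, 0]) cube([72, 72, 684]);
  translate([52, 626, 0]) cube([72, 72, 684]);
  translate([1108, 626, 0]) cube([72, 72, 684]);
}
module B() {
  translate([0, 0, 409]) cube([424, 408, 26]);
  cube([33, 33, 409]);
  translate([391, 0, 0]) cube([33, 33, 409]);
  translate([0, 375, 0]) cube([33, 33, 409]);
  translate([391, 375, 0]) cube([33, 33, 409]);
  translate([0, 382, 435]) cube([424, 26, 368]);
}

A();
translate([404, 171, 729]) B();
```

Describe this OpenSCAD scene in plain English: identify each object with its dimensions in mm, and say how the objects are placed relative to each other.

A is a table with a 1232×750 mm rectangular top, 45 mm thick, top surface at z = 729 mm, supported by four 72×72 mm square legs, each inset 52 mm from the nearest pair of top edges, running from the floor.

B is a chair. The seat is a 424×408×26 mm slab with its top at z = 435 mm, on four 33×33 mm corner legs (flush with the seat edges, standing on z = 0). A flat backrest 26 mm thick, 368 mm tall, spans the full seat width and rises from the seat top along its +y edge, rear face flush with the rear of the seat.

The chair is on top of the table, centred.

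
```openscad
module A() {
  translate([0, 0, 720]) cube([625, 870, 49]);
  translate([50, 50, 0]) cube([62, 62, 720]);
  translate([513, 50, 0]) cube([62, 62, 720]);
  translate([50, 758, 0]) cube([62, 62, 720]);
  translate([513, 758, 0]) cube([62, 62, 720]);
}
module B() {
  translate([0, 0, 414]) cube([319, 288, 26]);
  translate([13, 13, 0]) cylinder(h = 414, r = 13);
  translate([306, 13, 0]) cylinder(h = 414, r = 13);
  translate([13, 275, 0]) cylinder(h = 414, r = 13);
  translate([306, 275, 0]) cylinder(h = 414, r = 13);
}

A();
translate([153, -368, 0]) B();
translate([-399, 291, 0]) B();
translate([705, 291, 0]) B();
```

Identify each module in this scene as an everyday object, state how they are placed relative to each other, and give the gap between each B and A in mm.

A is a table. B is a stool. Three stools sit around the table at the −y, −x, +x sides. The gap between each stool and the table is 80 mm.

Each stool's nearest face is 80 mm from the table's bounding box.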